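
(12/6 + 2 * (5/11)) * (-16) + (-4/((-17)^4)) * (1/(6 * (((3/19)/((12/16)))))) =-256576721/5512386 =-46.55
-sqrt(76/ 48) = -sqrt(57)/ 6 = -1.26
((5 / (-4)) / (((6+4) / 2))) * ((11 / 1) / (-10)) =11 / 40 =0.28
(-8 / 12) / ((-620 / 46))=23 / 465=0.05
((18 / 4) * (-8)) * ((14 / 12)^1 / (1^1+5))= -7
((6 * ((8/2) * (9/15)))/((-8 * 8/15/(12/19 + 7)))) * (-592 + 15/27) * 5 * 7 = 81042675/152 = 533175.49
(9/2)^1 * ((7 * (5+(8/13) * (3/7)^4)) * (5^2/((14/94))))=1657239975/62426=26547.27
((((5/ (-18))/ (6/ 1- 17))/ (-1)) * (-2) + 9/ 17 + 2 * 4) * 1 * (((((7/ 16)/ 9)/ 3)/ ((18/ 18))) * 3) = 12635/ 30294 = 0.42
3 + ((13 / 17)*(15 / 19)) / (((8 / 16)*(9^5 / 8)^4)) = 3926925943275388535203 / 1308975314425129334241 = 3.00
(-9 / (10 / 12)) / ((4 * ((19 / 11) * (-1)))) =297 / 190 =1.56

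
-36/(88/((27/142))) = -243/3124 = -0.08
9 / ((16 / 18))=81 / 8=10.12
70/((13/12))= 840/13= 64.62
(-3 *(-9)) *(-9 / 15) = -81 / 5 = -16.20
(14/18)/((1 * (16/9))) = 7/16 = 0.44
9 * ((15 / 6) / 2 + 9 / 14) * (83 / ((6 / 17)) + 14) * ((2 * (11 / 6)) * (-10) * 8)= -8715850 / 7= -1245121.43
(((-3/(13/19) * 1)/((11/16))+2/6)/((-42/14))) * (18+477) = 12965/13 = 997.31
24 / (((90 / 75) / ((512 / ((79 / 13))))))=133120 / 79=1685.06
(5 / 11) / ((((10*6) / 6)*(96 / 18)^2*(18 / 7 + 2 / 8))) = 63 / 111232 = 0.00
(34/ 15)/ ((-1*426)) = -17/ 3195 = -0.01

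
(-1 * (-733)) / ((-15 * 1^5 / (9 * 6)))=-13194 / 5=-2638.80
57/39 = 19/13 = 1.46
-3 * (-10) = 30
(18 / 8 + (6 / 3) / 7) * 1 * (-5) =-355 / 28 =-12.68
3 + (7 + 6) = 16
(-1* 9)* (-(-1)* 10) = -90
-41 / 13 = -3.15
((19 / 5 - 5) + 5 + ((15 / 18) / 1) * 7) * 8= 1156 / 15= 77.07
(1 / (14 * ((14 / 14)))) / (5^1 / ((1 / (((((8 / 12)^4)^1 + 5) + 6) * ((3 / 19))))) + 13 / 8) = 2052 / 300643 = 0.01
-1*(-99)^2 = -9801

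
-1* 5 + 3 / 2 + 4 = 1 / 2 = 0.50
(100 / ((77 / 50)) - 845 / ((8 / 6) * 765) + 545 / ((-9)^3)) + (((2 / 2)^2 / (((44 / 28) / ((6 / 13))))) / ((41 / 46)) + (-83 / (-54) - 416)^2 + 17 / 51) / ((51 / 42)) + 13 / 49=2015579535151645 / 14241391164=141529.68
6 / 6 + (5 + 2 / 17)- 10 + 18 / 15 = -228 / 85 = -2.68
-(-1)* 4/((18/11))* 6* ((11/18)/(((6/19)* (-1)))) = -2299/81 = -28.38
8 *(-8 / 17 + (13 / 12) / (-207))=-40186 / 10557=-3.81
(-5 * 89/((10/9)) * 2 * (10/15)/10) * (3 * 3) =-2403/5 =-480.60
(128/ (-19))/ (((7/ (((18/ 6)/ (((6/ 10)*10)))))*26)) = -32/ 1729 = -0.02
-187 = -187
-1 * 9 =-9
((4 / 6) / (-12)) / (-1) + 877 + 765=29557 / 18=1642.06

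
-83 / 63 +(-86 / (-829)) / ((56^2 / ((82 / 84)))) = -215773463 / 163783872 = -1.32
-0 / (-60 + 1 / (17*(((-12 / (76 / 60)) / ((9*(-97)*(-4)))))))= 0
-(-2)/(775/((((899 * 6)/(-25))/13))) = -348/8125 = -0.04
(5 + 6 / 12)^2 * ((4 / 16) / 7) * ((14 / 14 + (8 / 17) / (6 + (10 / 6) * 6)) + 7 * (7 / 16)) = 19239 / 4352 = 4.42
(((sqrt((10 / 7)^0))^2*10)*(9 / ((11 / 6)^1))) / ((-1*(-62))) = 270 / 341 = 0.79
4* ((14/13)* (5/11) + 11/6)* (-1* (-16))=63776/429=148.66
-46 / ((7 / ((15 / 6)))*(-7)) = 2.35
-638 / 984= -319 / 492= -0.65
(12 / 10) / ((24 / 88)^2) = 16.13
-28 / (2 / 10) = -140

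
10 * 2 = 20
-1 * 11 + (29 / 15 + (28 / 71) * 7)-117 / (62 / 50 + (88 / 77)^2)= -173588329 / 3321735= -52.26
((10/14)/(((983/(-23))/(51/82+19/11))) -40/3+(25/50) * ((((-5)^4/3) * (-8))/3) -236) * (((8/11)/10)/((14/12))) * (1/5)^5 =-117786390772/11201085328125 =-0.01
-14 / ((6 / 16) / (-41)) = 4592 / 3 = 1530.67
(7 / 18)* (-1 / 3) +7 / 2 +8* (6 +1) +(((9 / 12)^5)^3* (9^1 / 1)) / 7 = 12051943791505 / 202937204736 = 59.39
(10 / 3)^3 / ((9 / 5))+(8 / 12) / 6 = 5027 / 243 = 20.69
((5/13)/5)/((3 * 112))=1/4368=0.00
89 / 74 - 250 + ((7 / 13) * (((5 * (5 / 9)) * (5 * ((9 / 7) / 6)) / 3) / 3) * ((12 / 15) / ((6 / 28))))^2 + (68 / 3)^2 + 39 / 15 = 109958688643 / 410259330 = 268.02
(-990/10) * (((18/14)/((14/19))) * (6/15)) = -16929/245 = -69.10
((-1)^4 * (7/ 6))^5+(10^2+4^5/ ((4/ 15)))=30654247/ 7776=3942.16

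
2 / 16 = 1 / 8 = 0.12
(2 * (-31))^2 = 3844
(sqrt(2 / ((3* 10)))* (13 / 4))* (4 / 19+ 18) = 2249* sqrt(15) / 570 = 15.28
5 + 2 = 7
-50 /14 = -25 /7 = -3.57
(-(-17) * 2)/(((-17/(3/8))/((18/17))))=-27/34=-0.79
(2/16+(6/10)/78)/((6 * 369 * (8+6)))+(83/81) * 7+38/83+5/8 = 33133013441/4013362080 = 8.26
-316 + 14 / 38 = -5997 / 19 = -315.63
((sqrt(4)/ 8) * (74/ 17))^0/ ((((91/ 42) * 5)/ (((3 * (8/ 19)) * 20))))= 576/ 247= 2.33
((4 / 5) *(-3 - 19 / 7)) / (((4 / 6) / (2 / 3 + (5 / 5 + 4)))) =-272 / 7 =-38.86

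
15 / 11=1.36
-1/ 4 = -0.25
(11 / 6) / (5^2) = 11 / 150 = 0.07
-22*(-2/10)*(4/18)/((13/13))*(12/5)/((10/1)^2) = 44/1875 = 0.02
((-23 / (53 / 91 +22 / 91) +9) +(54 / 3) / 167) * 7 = -1648192 / 12525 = -131.59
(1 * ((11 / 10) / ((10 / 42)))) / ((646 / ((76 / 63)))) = 11 / 1275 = 0.01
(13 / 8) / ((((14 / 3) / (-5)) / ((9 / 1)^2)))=-15795 / 112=-141.03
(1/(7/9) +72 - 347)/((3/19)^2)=-691676/63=-10978.98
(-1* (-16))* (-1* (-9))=144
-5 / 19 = -0.26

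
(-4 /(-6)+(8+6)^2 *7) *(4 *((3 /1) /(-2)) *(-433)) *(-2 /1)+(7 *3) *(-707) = -7147223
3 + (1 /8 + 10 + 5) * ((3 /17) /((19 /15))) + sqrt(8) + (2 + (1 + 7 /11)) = 11.57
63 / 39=21 / 13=1.62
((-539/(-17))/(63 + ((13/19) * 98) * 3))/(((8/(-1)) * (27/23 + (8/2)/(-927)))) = -945231/73686568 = -0.01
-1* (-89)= 89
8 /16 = 0.50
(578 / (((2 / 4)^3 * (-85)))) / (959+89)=-34 / 655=-0.05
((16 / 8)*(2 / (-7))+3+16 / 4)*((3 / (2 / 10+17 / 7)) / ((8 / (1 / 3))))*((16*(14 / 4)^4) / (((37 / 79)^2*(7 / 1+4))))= 3371544225 / 11083424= 304.20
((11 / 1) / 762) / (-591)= -11 / 450342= -0.00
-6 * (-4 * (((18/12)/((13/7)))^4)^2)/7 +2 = 68416563013/26103383072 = 2.62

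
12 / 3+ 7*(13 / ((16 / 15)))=1429 / 16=89.31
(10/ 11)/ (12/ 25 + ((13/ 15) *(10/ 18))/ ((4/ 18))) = 0.34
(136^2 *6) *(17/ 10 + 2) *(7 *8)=114971136/ 5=22994227.20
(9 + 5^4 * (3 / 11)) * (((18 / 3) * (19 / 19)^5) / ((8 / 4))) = 5922 / 11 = 538.36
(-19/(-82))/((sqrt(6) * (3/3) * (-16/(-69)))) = 437 * sqrt(6)/2624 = 0.41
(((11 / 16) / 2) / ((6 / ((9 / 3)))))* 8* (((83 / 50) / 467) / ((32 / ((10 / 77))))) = 83 / 4184320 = 0.00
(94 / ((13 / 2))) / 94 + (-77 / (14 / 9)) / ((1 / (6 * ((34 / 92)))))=-65545 / 598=-109.61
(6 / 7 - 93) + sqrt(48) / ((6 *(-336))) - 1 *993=-1085.15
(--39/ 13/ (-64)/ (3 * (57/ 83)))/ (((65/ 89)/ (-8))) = 7387/ 29640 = 0.25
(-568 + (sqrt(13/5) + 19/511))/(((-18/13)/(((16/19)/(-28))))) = -2515318/203889 + 26 * sqrt(65)/5985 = -12.30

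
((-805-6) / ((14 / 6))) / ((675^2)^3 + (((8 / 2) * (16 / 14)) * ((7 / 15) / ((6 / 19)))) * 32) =-109485 / 29794300301513739971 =-0.00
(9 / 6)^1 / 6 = 1 / 4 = 0.25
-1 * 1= -1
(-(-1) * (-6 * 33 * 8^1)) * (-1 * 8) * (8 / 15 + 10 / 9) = 104192 / 5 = 20838.40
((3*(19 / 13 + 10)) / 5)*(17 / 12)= 2533 / 260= 9.74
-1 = -1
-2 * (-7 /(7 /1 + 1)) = 7 /4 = 1.75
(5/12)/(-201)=-5/2412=-0.00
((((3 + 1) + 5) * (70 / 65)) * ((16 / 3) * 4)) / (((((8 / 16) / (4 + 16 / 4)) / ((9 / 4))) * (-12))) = -8064 / 13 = -620.31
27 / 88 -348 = -30597 / 88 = -347.69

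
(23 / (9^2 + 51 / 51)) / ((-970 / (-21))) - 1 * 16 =-1272157 / 79540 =-15.99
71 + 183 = 254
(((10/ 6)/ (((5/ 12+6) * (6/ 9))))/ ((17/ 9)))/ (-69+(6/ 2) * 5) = -5/ 1309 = -0.00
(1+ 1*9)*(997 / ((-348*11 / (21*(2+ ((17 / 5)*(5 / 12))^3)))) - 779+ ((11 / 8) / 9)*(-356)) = -9479848735 / 1102464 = -8598.78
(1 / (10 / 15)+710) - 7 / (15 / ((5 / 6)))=6400 / 9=711.11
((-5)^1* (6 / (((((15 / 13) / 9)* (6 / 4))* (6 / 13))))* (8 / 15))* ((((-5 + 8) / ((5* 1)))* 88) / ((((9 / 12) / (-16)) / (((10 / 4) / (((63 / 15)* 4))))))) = 1903616 / 63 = 30216.13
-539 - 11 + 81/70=-38419/70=-548.84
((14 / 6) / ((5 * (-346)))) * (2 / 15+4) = -217 / 38925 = -0.01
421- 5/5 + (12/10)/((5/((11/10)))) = 52533/125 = 420.26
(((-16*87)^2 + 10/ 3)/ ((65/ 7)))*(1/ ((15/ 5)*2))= 1565039/ 45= 34778.64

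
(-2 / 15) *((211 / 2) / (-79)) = 0.18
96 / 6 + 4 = 20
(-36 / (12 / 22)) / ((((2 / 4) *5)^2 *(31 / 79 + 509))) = -0.02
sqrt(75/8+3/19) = 3 * sqrt(6118)/76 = 3.09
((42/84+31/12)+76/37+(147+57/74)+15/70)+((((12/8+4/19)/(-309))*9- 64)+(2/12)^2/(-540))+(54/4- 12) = 892444356557/9853416720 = 90.57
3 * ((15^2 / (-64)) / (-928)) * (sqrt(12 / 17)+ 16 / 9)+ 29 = 675 * sqrt(51) / 504832+ 107723 / 3712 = 29.03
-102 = -102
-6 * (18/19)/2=-2.84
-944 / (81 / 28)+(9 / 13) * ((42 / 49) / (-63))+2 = -16734476 / 51597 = -324.33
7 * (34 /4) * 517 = 61523 /2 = 30761.50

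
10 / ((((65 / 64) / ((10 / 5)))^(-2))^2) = 89253125 / 134217728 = 0.66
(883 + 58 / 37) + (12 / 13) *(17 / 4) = 427364 / 481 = 888.49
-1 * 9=-9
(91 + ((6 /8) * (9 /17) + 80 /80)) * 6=18849 /34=554.38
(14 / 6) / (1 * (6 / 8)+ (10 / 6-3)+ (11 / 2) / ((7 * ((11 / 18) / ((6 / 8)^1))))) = 49 / 8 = 6.12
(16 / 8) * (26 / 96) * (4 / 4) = 13 / 24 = 0.54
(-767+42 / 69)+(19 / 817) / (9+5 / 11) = -78827691 / 102856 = -766.39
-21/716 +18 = 12867/716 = 17.97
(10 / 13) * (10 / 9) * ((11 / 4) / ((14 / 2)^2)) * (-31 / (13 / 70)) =-85250 / 10647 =-8.01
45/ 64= 0.70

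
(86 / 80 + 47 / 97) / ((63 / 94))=94799 / 40740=2.33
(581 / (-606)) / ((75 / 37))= -21497 / 45450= -0.47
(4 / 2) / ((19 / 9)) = 18 / 19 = 0.95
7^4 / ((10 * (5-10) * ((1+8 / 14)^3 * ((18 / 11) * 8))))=-823543 / 871200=-0.95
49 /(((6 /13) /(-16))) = -5096 /3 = -1698.67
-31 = -31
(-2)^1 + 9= 7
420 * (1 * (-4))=-1680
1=1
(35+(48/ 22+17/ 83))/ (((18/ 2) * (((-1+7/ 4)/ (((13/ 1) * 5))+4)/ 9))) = 8874840/ 952259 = 9.32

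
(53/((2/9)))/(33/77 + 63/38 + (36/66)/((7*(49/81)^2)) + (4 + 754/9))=15079862259/5695393657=2.65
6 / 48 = 0.12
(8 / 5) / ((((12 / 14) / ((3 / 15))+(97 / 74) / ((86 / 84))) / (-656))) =-58446976 / 309945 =-188.57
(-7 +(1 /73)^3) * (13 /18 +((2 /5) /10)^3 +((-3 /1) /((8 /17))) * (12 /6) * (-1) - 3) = -2673494166833 /36470343750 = -73.31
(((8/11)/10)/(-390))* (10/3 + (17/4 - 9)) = 17/64350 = 0.00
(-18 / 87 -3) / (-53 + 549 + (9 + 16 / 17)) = -527 / 83143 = -0.01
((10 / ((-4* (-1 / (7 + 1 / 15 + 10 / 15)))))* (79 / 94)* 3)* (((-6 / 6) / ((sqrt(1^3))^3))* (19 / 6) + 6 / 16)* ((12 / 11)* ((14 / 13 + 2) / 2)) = -1534970 / 6721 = -228.38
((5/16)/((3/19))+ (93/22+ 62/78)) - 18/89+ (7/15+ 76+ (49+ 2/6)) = 135007063/1018160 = 132.60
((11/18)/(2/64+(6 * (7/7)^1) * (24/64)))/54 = 88/17739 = 0.00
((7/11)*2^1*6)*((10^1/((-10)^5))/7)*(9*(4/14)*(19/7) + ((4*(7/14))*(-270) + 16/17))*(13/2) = 8642829/22907500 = 0.38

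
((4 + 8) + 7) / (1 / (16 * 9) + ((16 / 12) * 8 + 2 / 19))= 51984 / 29491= 1.76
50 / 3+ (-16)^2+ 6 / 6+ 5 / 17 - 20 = 12952 / 51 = 253.96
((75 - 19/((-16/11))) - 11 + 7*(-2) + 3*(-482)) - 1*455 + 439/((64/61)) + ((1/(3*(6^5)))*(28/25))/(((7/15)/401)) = -110378327/77760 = -1419.47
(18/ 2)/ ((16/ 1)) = 9/ 16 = 0.56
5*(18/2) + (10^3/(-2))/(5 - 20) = 235/3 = 78.33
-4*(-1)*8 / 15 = 32 / 15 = 2.13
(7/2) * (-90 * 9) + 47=-2788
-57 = -57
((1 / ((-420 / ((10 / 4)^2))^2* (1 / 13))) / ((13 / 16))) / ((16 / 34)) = 425 / 56448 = 0.01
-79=-79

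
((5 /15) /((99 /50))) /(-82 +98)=25 /2376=0.01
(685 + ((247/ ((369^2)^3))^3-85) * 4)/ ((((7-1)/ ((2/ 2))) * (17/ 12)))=11100017963014810534550099655114618237267153372074/ 273478703436596781286016948024563058019622547697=40.59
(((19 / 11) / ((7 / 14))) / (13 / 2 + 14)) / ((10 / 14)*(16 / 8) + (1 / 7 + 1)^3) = 13034 / 225951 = 0.06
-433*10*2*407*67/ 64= -59037385/ 16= -3689836.56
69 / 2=34.50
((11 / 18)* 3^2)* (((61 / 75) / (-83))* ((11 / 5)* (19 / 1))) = -140239 / 62250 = -2.25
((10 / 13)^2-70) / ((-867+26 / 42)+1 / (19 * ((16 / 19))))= 3941280 / 49193027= 0.08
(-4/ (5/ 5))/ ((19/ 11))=-44/ 19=-2.32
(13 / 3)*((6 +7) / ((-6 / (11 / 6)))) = -1859 / 108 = -17.21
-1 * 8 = -8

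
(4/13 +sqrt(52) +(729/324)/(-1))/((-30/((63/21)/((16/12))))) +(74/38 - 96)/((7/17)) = -63148021/276640 - 3*sqrt(13)/20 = -228.81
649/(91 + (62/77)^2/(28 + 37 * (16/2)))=311681601/43703620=7.13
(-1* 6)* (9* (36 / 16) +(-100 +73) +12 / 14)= 495 / 14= 35.36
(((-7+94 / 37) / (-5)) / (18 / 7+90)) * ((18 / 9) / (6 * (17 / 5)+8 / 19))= 7315 / 7904088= 0.00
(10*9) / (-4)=-45 / 2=-22.50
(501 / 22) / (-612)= -167 / 4488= -0.04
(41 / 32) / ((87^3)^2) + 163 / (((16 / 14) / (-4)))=-7916279925620263 / 13876038432288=-570.50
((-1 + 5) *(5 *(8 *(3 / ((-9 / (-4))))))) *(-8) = -5120 / 3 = -1706.67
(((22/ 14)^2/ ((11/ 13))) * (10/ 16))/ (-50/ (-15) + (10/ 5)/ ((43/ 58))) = 92235/ 304976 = 0.30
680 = 680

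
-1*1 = -1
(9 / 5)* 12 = 108 / 5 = 21.60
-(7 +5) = -12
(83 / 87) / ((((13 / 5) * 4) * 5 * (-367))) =-83 / 1660308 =-0.00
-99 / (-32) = 99 / 32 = 3.09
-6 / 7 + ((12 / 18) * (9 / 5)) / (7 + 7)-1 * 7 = -272 / 35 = -7.77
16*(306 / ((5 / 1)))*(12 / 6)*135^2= 35691840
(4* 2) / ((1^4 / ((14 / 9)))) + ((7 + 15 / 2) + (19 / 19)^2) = 503 / 18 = 27.94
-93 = -93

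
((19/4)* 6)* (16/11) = 456/11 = 41.45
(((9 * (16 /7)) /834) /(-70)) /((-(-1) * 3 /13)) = -52 /34055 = -0.00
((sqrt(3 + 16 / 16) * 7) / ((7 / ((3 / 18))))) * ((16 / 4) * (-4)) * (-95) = 1520 / 3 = 506.67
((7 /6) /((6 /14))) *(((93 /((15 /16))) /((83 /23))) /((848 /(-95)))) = -663803 /79182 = -8.38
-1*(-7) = 7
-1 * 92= -92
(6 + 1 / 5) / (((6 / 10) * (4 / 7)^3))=10633 / 192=55.38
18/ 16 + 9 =81/ 8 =10.12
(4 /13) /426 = 2 /2769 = 0.00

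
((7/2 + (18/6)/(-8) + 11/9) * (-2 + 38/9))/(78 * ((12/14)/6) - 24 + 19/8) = -43820/47547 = -0.92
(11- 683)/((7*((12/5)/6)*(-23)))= 240/23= 10.43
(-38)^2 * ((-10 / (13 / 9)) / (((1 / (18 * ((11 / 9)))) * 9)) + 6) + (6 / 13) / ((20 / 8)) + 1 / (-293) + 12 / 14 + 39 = -2097429528 / 133315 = -15732.88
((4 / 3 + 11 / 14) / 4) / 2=89 / 336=0.26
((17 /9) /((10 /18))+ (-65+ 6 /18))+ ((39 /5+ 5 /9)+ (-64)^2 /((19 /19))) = 181939 /45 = 4043.09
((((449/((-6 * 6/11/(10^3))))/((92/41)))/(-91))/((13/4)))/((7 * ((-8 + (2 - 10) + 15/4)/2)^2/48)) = 51839744000/1371904989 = 37.79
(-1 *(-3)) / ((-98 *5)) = -3 / 490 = -0.01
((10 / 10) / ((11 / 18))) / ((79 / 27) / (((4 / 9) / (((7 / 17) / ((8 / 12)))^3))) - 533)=-2829888 / 919074805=-0.00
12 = 12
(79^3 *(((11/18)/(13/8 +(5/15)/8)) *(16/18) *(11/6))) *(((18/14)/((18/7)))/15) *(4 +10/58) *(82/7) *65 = 7695010542934/246645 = 31198729.12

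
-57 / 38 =-3 / 2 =-1.50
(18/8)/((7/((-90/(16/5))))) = -2025/224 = -9.04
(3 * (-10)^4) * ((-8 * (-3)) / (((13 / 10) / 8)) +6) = 59940000 / 13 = 4610769.23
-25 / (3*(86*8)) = -0.01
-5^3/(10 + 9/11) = -1375/119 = -11.55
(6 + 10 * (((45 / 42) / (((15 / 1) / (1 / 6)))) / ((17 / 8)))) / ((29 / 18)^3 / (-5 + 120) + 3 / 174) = 14016764880 / 124071899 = 112.97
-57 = -57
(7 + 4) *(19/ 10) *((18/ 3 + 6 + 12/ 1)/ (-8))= -627/ 10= -62.70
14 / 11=1.27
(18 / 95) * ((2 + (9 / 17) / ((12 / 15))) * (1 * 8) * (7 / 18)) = 2534 / 1615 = 1.57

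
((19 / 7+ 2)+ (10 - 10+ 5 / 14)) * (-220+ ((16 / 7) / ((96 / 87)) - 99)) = -315027 / 196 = -1607.28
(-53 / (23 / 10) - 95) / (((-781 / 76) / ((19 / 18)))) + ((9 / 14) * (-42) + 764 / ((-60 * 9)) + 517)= 1214224967 / 2425005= 500.71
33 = 33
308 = 308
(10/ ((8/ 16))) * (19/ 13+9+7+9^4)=1710400/ 13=131569.23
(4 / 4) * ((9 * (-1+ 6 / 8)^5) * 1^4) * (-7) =0.06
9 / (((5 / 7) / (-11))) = -693 / 5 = -138.60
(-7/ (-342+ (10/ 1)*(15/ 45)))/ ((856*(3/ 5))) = 35/ 869696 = 0.00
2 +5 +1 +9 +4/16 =69/4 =17.25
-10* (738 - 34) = -7040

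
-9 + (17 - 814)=-806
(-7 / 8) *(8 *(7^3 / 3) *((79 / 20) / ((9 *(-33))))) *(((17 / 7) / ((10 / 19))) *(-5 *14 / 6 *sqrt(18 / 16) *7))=-428864219 *sqrt(2) / 142560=-4254.39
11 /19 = 0.58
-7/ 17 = -0.41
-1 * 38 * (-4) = 152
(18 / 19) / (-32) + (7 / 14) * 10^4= 1519991 / 304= 4999.97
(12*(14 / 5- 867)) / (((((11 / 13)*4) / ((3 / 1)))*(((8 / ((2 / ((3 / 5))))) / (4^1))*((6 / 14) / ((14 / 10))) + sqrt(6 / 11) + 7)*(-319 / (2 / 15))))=9111648 / 16856725- 13952211*sqrt(66) / 2039663725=0.48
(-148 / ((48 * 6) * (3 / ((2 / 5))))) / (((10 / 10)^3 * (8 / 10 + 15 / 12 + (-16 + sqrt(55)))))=740 * sqrt(55) / 1507707 + 1147 / 167523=0.01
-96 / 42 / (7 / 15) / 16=-15 / 49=-0.31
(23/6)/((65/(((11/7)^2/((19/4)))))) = 5566/181545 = 0.03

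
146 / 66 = 73 / 33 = 2.21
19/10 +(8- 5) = 49/10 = 4.90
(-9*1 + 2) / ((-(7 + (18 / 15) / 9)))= 105 / 107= 0.98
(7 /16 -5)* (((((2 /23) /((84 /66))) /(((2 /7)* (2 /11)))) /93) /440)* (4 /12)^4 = -803 /443543040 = -0.00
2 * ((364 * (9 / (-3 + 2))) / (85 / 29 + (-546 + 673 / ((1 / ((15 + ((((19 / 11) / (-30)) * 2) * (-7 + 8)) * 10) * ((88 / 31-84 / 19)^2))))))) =-310755179592 / 1081027196357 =-0.29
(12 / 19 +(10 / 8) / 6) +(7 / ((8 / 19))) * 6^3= 1637879 / 456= 3591.84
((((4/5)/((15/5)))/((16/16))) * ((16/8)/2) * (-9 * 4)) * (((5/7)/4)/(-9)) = 4/21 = 0.19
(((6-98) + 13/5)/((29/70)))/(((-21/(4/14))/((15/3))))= 2980/203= 14.68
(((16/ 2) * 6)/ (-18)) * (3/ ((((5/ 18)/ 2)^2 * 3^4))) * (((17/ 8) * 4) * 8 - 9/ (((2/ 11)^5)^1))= 5789132/ 25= 231565.28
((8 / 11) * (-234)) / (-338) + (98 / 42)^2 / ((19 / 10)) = 82382 / 24453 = 3.37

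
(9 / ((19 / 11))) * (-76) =-396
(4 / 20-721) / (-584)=901 / 730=1.23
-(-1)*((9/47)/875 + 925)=38040634/41125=925.00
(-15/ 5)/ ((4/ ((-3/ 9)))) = 1/ 4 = 0.25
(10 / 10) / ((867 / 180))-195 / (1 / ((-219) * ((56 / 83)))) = 691142700 / 23987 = 28813.22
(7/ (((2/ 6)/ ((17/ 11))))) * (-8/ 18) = -476/ 33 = -14.42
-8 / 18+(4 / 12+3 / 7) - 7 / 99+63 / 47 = 5744 / 3619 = 1.59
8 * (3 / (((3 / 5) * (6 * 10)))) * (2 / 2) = 2 / 3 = 0.67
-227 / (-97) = 227 / 97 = 2.34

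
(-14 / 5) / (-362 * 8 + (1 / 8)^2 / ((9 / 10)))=576 / 595745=0.00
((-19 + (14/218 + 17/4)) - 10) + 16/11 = -23.23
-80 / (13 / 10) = -800 / 13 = -61.54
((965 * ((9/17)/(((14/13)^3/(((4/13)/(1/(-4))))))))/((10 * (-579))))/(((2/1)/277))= 140439/11662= 12.04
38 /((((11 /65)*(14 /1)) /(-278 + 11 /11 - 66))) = -60515 /11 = -5501.36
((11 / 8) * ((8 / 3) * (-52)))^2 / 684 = 81796 / 1539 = 53.15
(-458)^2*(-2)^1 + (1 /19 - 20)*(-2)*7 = -7965726 /19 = -419248.74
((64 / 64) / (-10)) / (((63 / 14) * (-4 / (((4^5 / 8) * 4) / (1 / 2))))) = 256 / 45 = 5.69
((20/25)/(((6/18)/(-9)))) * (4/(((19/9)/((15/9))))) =-1296/19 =-68.21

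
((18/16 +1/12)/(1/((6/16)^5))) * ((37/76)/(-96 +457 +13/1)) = 86913/7451181056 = 0.00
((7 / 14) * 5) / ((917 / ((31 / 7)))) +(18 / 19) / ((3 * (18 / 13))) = 175729 / 731766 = 0.24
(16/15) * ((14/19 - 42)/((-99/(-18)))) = -25088/3135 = -8.00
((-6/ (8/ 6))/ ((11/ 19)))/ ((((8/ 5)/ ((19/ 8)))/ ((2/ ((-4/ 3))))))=48735/ 2816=17.31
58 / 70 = 29 / 35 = 0.83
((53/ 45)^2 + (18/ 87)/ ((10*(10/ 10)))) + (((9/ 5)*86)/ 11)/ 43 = 1120846/ 645975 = 1.74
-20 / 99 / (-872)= 0.00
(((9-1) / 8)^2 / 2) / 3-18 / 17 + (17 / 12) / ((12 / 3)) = -439 / 816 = -0.54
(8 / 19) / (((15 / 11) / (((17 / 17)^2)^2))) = 88 / 285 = 0.31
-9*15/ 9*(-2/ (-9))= -10/ 3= -3.33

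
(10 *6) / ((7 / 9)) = 540 / 7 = 77.14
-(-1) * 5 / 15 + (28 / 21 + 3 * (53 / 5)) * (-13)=-2152 / 5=-430.40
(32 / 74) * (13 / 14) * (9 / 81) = 104 / 2331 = 0.04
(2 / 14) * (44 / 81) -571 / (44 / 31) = -10034531 / 24948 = -402.22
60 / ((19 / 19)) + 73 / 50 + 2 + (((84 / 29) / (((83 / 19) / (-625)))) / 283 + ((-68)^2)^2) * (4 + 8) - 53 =256576504.89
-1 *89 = -89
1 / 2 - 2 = -3 / 2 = -1.50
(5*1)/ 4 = 5/ 4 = 1.25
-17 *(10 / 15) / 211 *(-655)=22270 / 633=35.18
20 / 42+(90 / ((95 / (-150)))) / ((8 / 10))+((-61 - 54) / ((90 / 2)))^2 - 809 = -10553495 / 10773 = -979.62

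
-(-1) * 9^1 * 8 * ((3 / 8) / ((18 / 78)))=117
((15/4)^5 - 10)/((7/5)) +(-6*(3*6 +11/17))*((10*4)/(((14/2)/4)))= -2034.76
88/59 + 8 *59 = 27936/59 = 473.49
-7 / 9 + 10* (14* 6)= 7553 / 9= 839.22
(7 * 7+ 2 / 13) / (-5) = -639 / 65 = -9.83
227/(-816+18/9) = -227/814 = -0.28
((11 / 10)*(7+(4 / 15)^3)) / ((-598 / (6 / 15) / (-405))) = 781737 / 373750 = 2.09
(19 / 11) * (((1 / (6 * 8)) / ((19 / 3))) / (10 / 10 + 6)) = 1 / 1232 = 0.00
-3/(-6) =1/2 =0.50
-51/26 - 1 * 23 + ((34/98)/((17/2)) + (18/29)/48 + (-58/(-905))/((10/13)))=-16600688257/668722600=-24.82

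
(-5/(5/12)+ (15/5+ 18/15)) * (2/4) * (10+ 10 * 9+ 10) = -429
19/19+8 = 9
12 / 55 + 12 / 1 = 672 / 55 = 12.22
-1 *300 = -300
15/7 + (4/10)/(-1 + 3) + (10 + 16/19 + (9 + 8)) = 20073/665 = 30.18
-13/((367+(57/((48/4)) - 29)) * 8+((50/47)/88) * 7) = -26884/5670631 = -0.00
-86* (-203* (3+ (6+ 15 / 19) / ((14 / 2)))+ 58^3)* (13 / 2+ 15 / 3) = -3651206024 / 19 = -192168738.11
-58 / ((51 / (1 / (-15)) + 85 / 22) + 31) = 1276 / 16063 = 0.08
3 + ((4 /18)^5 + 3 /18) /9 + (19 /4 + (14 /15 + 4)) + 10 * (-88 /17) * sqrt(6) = 135006337 /10628820 - 880 * sqrt(6) /17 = -114.10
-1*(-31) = 31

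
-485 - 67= -552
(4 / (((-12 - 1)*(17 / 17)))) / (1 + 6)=-4 / 91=-0.04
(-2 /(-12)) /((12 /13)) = 13 /72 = 0.18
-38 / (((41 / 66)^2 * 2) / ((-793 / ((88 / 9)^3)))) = 98854587 / 2366848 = 41.77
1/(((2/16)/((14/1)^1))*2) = 56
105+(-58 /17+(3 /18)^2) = 62189 /612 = 101.62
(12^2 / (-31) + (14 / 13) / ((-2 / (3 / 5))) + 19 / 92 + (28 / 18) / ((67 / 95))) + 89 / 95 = -3439092947 / 2123898660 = -1.62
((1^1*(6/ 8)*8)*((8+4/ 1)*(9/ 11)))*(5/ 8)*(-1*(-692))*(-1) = -280260/ 11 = -25478.18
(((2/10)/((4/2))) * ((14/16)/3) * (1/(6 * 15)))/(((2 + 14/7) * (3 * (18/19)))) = 133/4665600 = 0.00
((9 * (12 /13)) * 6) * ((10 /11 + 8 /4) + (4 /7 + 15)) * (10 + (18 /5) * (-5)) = -7376832 /1001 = -7369.46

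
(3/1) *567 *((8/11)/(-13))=-13608/143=-95.16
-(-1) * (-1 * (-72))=72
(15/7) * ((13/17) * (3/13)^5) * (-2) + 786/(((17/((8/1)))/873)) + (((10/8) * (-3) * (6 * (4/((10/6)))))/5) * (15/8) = 4389660959553/13595036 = 322887.04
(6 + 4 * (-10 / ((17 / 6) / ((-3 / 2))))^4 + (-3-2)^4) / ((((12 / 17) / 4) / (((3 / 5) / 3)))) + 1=315215446 / 73695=4277.30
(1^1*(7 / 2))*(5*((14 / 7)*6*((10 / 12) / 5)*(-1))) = -35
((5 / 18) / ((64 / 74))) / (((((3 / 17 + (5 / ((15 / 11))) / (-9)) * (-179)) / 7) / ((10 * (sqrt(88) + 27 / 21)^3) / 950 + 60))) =8595285 * sqrt(22) / 80753344 + 3910341411 / 1130546816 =3.96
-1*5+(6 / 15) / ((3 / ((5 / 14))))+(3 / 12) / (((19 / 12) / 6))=-1598 / 399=-4.01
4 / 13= 0.31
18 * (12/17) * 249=53784/17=3163.76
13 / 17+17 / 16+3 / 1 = 1313 / 272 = 4.83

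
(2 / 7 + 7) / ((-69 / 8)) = -136 / 161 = -0.84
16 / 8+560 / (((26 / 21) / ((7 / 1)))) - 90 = 3078.15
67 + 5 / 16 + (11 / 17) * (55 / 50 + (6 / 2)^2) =73.85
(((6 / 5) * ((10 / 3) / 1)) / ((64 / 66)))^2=1089 / 64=17.02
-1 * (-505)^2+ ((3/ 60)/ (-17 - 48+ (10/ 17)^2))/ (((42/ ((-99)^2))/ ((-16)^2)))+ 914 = -166212454441/ 653975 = -254157.20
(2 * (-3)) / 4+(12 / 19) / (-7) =-1.59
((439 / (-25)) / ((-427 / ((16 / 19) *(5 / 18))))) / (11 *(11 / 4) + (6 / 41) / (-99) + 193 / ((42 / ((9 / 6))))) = 791956 / 3057725955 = 0.00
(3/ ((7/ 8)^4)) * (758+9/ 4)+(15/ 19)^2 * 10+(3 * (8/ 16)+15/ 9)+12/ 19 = 20286834559/ 5200566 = 3900.89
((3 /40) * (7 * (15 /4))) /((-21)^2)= 1 /224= 0.00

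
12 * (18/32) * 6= 81/2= 40.50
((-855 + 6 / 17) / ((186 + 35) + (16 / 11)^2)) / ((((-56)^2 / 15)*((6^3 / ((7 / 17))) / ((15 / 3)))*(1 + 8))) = -0.00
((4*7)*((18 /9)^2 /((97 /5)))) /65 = 112 /1261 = 0.09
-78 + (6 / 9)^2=-698 / 9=-77.56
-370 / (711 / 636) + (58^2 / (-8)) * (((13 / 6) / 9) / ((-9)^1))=-24550853 / 76788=-319.72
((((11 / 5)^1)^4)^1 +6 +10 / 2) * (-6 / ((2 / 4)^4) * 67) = -138390912 / 625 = -221425.46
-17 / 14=-1.21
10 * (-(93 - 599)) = 5060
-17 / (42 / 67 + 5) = -1139 / 377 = -3.02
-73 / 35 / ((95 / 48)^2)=-168192 / 315875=-0.53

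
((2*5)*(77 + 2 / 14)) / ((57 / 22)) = 39600 / 133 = 297.74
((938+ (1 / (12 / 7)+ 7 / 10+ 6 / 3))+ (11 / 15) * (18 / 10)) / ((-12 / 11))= -3110591 / 3600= -864.05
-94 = -94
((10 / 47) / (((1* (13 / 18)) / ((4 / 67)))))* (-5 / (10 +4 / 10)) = -4500 / 532181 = -0.01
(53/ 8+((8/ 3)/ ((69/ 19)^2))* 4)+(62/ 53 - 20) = -69016477/ 6055992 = -11.40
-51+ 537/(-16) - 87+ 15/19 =-51915/304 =-170.77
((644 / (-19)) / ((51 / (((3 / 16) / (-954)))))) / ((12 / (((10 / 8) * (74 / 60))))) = 5957 / 354979584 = 0.00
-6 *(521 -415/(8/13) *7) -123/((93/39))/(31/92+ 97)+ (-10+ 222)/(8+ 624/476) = 2585774707337/102528780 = 25219.99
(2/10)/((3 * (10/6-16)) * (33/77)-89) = -7/3760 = -0.00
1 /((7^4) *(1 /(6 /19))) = 6 /45619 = 0.00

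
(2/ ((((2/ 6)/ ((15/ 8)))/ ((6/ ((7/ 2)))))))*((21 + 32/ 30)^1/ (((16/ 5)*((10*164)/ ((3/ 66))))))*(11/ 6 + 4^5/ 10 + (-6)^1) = 418053/ 1154560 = 0.36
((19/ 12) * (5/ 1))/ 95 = 1/ 12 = 0.08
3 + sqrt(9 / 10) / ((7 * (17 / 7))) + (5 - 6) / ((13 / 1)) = 3 * sqrt(10) / 170 + 38 / 13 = 2.98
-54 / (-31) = 54 / 31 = 1.74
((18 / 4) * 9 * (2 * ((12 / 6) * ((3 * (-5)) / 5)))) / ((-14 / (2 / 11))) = 486 / 77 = 6.31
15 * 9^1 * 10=1350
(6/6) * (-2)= -2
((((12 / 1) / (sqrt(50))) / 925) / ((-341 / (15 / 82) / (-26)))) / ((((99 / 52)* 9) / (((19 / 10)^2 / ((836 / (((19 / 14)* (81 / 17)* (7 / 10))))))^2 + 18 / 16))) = 47294143677521* sqrt(2) / 39796589344600000000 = 0.00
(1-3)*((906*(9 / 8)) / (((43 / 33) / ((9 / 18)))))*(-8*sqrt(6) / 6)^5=5102592*sqrt(6) / 43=290668.53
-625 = -625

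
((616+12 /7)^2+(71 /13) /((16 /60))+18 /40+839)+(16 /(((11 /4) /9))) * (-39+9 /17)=453148223013 /1191190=380416.41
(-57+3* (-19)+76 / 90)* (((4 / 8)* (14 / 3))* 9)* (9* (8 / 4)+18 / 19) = -45024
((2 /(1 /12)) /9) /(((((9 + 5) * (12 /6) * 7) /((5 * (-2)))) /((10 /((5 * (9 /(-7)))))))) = 40 /189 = 0.21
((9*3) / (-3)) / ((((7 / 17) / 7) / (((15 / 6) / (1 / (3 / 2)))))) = -2295 / 4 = -573.75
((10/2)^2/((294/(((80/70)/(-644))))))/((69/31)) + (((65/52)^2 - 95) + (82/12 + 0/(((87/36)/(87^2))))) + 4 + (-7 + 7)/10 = -15108196855/182898576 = -82.60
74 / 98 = 37 / 49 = 0.76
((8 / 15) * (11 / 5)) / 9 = 0.13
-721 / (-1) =721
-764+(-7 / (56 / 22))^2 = -12103 / 16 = -756.44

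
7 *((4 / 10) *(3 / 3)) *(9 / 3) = 42 / 5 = 8.40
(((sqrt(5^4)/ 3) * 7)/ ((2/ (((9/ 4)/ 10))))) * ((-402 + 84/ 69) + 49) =-2308.57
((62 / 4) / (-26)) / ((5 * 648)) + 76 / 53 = 12802837 / 8929440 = 1.43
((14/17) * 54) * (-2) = -1512/17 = -88.94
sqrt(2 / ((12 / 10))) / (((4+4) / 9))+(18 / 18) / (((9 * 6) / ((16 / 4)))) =2 / 27+3 * sqrt(15) / 8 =1.53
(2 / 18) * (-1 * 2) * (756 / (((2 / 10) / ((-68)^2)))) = -3884160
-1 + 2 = 1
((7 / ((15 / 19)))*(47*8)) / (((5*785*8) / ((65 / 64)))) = 81263 / 753600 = 0.11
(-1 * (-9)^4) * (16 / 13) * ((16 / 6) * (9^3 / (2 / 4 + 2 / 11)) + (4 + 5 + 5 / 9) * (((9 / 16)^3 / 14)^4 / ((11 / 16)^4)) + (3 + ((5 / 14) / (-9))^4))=-113093382456900322673255263 / 4906887747123281920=-23047884.58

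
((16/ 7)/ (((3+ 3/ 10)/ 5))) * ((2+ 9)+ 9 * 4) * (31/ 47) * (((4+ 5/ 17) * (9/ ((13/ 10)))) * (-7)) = -54312000/ 2431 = -22341.42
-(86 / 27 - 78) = 2020 / 27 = 74.81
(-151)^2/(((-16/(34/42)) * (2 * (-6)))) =387617/4032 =96.14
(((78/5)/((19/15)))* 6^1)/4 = 351/19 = 18.47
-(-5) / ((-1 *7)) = -5 / 7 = -0.71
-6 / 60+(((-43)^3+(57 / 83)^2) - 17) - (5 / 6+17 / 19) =-156137301464 / 1963365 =-79525.36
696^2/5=484416/5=96883.20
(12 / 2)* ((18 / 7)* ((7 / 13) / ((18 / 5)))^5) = 7503125 / 6496142328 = 0.00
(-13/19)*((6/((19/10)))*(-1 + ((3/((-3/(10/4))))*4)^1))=8580/361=23.77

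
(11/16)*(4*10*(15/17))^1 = 825/34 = 24.26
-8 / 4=-2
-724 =-724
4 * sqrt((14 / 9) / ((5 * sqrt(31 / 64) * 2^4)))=4 * 31^(3 / 4) * sqrt(35) / 465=0.67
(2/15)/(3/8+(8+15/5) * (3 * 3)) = 16/11925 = 0.00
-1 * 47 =-47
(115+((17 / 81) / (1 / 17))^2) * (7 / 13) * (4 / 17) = 23465008 / 1449981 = 16.18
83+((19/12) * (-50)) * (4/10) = 154/3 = 51.33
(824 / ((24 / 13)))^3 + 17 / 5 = 12003606554 / 135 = 88915604.10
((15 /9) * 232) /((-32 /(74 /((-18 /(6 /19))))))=15.69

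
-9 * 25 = -225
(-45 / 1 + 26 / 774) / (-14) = 1243 / 387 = 3.21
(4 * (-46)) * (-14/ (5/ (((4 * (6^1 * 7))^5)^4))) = 826288090500170529916986903609957958903268376576/ 5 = 165257618100034105983397400000000000000000000000.00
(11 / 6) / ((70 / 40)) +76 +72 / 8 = 1807 / 21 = 86.05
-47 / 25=-1.88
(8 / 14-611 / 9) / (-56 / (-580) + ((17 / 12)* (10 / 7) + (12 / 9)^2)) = -1229890 / 71219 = -17.27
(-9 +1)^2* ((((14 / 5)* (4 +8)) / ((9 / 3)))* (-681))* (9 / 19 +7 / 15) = -218036224 / 475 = -459023.63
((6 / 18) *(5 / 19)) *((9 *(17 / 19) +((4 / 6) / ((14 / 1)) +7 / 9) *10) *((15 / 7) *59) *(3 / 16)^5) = 777344175 / 18548260864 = 0.04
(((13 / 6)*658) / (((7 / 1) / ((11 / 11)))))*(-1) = -203.67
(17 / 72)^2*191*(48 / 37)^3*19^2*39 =16579130048 / 50653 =327307.96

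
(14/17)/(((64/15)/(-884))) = -1365/8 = -170.62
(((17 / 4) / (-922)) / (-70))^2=289 / 66646585600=0.00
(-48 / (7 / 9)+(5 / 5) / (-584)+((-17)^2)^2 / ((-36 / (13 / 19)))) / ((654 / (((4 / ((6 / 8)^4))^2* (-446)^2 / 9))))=-15028116019158450176 / 1687241738763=-8906913.38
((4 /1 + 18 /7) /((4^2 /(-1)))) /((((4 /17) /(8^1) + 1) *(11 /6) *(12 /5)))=-0.09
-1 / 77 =-0.01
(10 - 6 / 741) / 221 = 2468 / 54587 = 0.05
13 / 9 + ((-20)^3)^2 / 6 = 96000013 / 9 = 10666668.11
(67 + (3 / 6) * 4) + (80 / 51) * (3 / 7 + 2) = 1529 / 21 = 72.81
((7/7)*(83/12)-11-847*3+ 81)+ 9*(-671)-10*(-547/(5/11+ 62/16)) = -3677753/508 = -7239.67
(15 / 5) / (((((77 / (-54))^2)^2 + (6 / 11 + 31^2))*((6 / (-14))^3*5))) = -509238576 / 64516790545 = -0.01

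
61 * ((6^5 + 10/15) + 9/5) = 7117297/15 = 474486.47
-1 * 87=-87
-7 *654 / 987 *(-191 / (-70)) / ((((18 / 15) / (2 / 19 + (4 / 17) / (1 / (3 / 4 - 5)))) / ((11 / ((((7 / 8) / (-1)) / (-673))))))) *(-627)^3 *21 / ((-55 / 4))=49441638512688048 / 1645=30055707302545.93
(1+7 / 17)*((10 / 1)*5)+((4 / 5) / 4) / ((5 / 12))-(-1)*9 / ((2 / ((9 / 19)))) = 1182177 / 16150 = 73.20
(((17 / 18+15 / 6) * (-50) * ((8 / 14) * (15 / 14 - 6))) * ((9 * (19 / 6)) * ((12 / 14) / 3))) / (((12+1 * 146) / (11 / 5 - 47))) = -1119.88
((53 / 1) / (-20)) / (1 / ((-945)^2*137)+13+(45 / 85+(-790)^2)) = -22046465385 / 5192263140561068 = -0.00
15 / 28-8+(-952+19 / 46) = -617629 / 644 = -959.05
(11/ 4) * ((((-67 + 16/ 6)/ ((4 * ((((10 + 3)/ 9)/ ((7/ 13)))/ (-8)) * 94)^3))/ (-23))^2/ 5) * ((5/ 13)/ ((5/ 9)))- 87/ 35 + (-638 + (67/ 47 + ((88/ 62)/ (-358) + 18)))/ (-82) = 278230934203907528612364777313073107/ 55008907130886401328395909756859980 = 5.06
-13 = -13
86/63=1.37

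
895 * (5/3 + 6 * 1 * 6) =101135/3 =33711.67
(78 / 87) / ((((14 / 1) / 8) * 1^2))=104 / 203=0.51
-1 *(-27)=27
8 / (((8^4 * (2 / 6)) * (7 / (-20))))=-0.02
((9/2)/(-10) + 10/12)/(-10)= -0.04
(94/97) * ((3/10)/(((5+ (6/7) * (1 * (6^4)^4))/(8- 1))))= 6909/8209429830713935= 0.00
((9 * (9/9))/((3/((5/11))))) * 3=45/11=4.09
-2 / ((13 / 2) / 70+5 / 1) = -0.39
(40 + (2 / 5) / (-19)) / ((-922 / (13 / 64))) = -24687 / 2802880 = -0.01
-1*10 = -10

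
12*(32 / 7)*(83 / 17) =31872 / 119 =267.83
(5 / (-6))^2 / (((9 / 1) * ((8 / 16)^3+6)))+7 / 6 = 9361 / 7938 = 1.18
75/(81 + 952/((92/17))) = 1725/5909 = 0.29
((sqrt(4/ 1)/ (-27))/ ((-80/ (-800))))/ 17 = -0.04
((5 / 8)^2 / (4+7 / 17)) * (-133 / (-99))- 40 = -758059 / 19008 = -39.88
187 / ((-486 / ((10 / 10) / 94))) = -187 / 45684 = -0.00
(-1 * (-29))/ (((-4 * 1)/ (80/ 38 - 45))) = 23635/ 76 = 310.99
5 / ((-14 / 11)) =-55 / 14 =-3.93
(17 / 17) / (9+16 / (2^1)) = 1 / 17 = 0.06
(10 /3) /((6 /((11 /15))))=11 /27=0.41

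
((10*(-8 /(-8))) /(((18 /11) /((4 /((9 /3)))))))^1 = 220 /27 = 8.15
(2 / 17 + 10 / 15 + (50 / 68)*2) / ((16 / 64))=460 / 51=9.02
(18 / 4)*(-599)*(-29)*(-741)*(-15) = 1737707985 / 2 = 868853992.50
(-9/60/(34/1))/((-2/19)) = 57/1360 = 0.04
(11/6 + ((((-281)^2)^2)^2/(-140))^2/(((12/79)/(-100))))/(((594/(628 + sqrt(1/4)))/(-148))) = 616911267003906057955845365148411892326511187/77616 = 7948248647236472608171580000000000000000.00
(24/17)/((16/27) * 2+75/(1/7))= 648/241519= 0.00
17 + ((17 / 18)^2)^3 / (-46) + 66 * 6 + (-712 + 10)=-289.02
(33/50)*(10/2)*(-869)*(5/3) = -9559/2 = -4779.50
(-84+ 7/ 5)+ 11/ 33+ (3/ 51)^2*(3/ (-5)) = -71327/ 867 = -82.27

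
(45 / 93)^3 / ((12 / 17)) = 19125 / 119164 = 0.16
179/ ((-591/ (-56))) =10024/ 591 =16.96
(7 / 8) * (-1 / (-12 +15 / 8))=7 / 81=0.09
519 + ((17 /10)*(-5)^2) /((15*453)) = 1410659 /2718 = 519.01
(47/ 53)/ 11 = 47/ 583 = 0.08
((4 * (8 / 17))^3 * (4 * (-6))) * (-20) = 15728640 / 4913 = 3201.43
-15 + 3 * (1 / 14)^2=-2937 / 196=-14.98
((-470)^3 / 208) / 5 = -2595575 / 26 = -99829.81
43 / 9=4.78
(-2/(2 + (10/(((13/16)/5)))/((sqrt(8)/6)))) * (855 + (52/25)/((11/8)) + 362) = -18.39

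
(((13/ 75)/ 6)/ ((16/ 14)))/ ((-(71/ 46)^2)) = -48139/ 4536900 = -0.01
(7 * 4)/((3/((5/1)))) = 140/3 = 46.67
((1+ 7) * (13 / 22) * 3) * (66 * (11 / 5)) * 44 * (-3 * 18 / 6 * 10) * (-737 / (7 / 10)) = 60098163840 / 7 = 8585451977.14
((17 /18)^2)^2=83521 /104976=0.80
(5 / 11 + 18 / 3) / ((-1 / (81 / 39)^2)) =-51759 / 1859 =-27.84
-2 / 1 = -2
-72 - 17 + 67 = -22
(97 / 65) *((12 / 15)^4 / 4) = 6208 / 40625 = 0.15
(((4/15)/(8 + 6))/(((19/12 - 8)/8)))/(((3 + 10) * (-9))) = 0.00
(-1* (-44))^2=1936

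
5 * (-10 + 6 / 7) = -320 / 7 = -45.71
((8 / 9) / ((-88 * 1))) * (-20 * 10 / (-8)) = -25 / 99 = -0.25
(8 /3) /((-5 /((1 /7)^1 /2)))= -4 /105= -0.04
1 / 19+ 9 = 172 / 19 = 9.05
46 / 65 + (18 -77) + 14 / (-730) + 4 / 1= -257708 / 4745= -54.31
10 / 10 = 1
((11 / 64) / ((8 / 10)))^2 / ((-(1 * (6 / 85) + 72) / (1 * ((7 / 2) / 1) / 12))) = -1799875 / 9635364864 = -0.00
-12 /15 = -4 /5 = -0.80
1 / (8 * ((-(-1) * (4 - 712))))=-1 / 5664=-0.00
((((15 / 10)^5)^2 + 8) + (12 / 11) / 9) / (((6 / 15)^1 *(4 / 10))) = 55576225 / 135168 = 411.16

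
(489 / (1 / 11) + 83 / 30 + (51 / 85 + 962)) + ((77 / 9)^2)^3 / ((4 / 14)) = 3664249934386 / 2657205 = 1378986.54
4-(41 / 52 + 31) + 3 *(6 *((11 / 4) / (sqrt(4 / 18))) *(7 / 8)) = -1445 / 52 + 2079 *sqrt(2) / 32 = 64.09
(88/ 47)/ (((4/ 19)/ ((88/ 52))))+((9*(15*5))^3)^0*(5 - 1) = 11640/ 611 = 19.05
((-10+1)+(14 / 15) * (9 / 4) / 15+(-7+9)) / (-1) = 6.86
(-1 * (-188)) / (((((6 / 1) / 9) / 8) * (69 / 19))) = 14288 / 23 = 621.22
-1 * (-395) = 395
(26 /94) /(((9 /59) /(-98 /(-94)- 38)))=-148031 /2209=-67.01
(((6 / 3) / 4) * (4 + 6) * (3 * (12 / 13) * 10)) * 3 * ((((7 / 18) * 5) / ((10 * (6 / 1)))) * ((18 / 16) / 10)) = 315 / 208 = 1.51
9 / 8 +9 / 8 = 9 / 4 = 2.25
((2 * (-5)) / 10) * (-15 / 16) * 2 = 15 / 8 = 1.88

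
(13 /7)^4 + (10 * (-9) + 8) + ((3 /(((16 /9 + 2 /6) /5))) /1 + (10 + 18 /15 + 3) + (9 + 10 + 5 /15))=-20163103 /684285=-29.47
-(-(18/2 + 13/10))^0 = -1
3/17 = 0.18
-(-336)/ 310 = 168/ 155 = 1.08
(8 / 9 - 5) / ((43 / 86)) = -74 / 9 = -8.22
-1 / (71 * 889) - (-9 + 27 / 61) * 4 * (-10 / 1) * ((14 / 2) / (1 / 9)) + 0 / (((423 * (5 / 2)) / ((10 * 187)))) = -83029257421 / 3850259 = -21564.59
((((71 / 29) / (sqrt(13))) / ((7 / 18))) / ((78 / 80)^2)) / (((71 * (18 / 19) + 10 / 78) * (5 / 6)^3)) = 111891456 * sqrt(13) / 8565943295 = 0.05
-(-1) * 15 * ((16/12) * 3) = 60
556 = 556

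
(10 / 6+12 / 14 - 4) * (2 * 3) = -8.86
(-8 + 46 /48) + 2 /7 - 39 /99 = -13213 /1848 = -7.15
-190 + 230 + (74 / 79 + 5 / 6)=19799 / 474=41.77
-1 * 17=-17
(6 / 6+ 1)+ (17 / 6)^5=1435409 / 7776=184.59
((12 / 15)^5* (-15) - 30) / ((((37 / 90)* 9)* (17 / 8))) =-4.44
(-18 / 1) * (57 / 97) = -1026 / 97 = -10.58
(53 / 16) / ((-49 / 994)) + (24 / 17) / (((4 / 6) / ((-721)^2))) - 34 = 1047903117 / 952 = 1100738.57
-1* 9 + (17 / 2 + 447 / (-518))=-353 / 259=-1.36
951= 951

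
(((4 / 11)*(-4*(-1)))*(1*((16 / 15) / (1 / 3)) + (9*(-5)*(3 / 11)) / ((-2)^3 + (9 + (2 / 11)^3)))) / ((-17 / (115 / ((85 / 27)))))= 598653936 / 21283405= 28.13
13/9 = 1.44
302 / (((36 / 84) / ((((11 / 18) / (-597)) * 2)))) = -23254 / 16119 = -1.44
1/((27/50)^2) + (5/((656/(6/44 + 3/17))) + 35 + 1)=7052594401/178855776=39.43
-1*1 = -1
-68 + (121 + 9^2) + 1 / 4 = 537 / 4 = 134.25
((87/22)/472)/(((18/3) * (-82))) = -29/1702976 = -0.00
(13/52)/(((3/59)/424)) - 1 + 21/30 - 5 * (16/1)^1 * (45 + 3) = -1755.63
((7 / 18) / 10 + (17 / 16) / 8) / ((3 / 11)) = 10879 / 17280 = 0.63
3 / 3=1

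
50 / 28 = 25 / 14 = 1.79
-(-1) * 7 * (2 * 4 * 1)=56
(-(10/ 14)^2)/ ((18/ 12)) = -50/ 147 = -0.34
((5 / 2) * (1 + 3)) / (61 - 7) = 5 / 27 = 0.19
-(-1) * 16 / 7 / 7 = 16 / 49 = 0.33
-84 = -84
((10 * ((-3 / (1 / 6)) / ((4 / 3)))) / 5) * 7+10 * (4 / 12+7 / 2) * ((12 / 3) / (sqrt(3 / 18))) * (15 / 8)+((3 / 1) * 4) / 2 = -183+575 * sqrt(6) / 2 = 521.23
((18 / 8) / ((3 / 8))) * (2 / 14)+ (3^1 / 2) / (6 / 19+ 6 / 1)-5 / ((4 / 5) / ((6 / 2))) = -17.66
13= 13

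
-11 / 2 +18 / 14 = -4.21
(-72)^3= -373248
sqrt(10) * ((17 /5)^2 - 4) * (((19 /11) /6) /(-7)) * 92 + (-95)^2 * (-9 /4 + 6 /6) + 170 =-44445 /4 - 7866 * sqrt(10) /275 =-11201.70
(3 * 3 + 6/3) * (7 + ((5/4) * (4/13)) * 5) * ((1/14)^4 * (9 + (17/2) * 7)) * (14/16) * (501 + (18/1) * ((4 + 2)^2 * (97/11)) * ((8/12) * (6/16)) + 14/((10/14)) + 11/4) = 1706073741/5707520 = 298.92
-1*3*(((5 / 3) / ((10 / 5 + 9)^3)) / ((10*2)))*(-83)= 83 / 5324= 0.02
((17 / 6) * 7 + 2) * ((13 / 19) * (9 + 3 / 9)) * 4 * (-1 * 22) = -2098096 / 171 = -12269.57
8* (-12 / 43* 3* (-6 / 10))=864 / 215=4.02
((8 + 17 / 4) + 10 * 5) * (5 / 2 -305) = -150645 / 8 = -18830.62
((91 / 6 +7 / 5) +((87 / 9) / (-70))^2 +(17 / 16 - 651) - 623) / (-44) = 221620451 / 7761600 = 28.55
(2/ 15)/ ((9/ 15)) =2/ 9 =0.22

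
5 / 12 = 0.42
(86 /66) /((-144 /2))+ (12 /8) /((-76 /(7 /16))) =-19309 /722304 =-0.03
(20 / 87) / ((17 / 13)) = 260 / 1479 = 0.18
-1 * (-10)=10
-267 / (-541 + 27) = 267 / 514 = 0.52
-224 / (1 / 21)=-4704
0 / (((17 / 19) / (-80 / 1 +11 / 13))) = 0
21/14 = 3/2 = 1.50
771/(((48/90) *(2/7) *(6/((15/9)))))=44975/32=1405.47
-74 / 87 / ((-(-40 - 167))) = -74 / 18009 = -0.00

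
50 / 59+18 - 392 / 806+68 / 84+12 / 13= 10033129 / 499317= 20.09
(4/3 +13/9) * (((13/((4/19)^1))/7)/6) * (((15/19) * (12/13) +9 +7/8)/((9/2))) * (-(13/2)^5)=-194492555725/1741824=-111660.28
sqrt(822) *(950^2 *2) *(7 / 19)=665000 *sqrt(822)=19065910.68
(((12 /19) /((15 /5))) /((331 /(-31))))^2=15376 /39551521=0.00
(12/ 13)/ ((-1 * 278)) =-6/ 1807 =-0.00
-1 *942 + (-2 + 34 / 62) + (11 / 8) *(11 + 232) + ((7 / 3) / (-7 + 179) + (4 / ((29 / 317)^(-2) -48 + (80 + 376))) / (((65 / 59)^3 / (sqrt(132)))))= -609.25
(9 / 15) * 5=3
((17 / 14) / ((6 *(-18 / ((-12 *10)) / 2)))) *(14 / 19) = 340 / 171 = 1.99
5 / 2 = 2.50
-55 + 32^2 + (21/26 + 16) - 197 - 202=586.81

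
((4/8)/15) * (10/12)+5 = 181/36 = 5.03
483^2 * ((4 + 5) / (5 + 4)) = 233289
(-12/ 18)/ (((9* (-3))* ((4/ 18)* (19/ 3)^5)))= 27/ 2476099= 0.00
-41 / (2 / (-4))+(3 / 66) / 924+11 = 1890505 / 20328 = 93.00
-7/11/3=-7/33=-0.21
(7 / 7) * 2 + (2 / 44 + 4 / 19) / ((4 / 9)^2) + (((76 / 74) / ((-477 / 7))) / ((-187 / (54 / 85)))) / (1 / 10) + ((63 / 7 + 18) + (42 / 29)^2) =103259775538795 / 3187628467232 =32.39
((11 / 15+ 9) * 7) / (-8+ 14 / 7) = -511 / 45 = -11.36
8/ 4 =2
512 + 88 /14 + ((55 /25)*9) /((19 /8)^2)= 6592892 /12635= 521.80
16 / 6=8 / 3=2.67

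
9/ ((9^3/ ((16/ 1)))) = 16/ 81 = 0.20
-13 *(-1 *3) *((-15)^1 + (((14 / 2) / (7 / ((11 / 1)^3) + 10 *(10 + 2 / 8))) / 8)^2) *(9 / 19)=-6272268586325001 / 22635077312944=-277.10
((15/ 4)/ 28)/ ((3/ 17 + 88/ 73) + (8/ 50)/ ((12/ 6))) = 155125/ 1693328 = 0.09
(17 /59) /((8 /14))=119 /236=0.50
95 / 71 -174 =-12259 / 71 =-172.66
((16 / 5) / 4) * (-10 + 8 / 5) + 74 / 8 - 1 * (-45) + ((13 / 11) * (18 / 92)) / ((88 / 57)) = 53077121 / 1113200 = 47.68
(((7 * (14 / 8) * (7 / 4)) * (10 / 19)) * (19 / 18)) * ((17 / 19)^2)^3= 41395930835 / 6774606864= 6.11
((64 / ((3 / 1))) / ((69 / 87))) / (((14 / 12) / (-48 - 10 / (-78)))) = -6930304 / 6279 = -1103.73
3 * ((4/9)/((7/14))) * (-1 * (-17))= 136/3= 45.33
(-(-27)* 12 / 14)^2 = 26244 / 49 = 535.59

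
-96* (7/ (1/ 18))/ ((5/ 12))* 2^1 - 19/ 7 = -2032223/ 35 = -58063.51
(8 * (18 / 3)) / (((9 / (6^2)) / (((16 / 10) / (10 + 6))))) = 96 / 5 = 19.20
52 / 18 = 26 / 9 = 2.89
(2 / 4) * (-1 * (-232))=116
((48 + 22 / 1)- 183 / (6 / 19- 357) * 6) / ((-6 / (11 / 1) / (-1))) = 302654 / 2259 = 133.98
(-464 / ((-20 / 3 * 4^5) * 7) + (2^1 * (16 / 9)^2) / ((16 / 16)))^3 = 96991520340979682263 / 382277806718976000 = 253.72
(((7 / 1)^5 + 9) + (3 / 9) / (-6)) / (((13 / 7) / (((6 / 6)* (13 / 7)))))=302687 / 18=16815.94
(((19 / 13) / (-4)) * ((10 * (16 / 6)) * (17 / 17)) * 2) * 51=-12920 / 13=-993.85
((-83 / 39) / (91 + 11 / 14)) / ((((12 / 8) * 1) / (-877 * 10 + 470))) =3857840 / 30069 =128.30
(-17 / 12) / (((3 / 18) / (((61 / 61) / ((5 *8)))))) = -17 / 80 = -0.21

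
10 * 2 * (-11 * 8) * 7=-12320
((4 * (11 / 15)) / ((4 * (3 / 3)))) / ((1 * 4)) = 11 / 60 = 0.18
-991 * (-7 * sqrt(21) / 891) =6937 * sqrt(21) / 891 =35.68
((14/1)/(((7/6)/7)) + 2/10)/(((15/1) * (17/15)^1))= 421/85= 4.95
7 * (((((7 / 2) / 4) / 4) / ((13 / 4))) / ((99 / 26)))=49 / 396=0.12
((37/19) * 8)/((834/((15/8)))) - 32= -168839/5282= -31.96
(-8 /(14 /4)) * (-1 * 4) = 64 /7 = 9.14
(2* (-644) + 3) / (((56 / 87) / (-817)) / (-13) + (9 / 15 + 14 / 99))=-195916824675 / 113048543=-1733.03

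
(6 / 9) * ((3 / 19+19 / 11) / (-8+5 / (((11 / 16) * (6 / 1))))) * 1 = -197 / 1064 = -0.19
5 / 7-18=-121 / 7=-17.29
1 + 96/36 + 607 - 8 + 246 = 2546/3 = 848.67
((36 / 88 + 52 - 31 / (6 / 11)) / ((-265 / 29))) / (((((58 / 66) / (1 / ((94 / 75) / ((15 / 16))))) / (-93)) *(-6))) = 509175 / 79712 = 6.39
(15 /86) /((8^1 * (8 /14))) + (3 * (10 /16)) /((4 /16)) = 7.54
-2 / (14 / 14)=-2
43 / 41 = 1.05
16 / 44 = 0.36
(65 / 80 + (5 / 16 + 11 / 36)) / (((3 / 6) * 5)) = 103 / 180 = 0.57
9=9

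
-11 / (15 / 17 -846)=187 / 14367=0.01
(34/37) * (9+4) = 442/37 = 11.95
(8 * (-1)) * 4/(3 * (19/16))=-512/57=-8.98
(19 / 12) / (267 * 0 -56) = -19 / 672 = -0.03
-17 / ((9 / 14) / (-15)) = 1190 / 3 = 396.67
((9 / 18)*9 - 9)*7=-63 / 2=-31.50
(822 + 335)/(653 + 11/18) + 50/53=130156/47965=2.71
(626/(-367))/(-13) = 0.13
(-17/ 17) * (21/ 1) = -21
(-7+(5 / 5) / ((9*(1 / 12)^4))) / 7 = 2297 / 7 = 328.14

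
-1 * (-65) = 65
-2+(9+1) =8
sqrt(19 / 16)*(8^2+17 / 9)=593*sqrt(19) / 36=71.80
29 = 29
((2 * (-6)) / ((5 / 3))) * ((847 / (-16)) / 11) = 693 / 20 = 34.65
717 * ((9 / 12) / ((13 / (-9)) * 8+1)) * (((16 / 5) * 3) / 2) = -116154 / 475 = -244.53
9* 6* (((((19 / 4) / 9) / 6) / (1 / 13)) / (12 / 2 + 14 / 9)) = 2223 / 272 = 8.17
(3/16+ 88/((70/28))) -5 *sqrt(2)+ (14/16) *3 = 3041/80 -5 *sqrt(2) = 30.94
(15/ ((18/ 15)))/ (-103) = -25/ 206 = -0.12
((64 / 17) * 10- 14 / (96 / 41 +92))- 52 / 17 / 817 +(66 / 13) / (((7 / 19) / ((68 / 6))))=473405017131 / 2444380666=193.67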